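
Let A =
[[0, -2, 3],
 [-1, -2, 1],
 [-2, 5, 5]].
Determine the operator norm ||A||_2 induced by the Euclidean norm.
||A||_2 ≈ 7.3958 (= sqrt(largest eigenvalue of A^T A))

||A||_2 = sigma_max(A) = sqrt(lambda_max(A^T A)). Form the symmetric matrix M = A^T A =
[[5, -8, -11],
 [-8, 33, 17],
 [-11, 17, 35]].
Its characteristic polynomial (trace, sum of principal 2x2 minors, determinant of M give the coefficients) is
  p(λ) = det(λ I - M) = λ^3 - 73λ^2 + 1021λ - 1089.
No integer candidate from the rational root theorem (±divisors of 1089) is a root, so the roots are irrational. The cubic discriminant is Δ = 1032256992 > 0, so there are three distinct real roots. p(1) = -140 and p(2) = 669 have opposite signs, so a root lies in (1, 2); Newton's method refines it to λ ≈ 1.1615. p(17) = 84 and p(18) = -531 have opposite signs, so a root lies in (17, 18); Newton's method refines it to λ ≈ 17.1407. p(54) = -1359 and p(55) = 616 have opposite signs, so a root lies in (54, 55); Newton's method refines it to λ ≈ 54.6978. Check (Vieta): the three roots sum to 73, matching tr M = 73.
So the eigenvalues of A^T A are ≈ 1.1615, 17.1407, 54.6978 (all ≥ 0, as they must be for A^T A). The largest is λ_max ≈ 54.6978, hence ||A||_2 = sqrt(λ_max) ≈ 7.3958.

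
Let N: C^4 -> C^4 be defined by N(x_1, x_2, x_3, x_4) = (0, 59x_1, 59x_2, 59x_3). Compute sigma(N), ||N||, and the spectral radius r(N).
sigma(N) = {0}; ||N|| = 59; r(N) = 0. (N is nilpotent with N^4 = 0.)

On C^4, N is a strictly lower-triangular matrix with 59 on the subdiagonal and zeros elsewhere, so its characteristic polynomial is lambda^4 and every eigenvalue is 0: sigma(N) = {0}. For the operator norm, N e_i = 59e_{i+1} for i = 1, ..., 3 and N e_4 = 0, so the singular values of N are 59 (with multiplicity 3) and 0; hence ||N|| = 59. The spectral radius r(N) = max|lambda| = 0. Note ||N|| > r(N) — characteristic of non-normal nilpotent operators. Indeed N^4 = 0.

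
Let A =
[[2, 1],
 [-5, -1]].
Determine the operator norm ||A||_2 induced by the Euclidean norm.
||A||_2 = sqrt((31 + sqrt(925))/2) ≈ 5.5414 (= sqrt(largest eigenvalue of A^T A))

||A||_2 = sigma_max(A) = sqrt(lambda_max(A^T A)). Form the symmetric matrix M = A^T A =
[[29, 7],
 [7, 2]].
Its characteristic polynomial (trace, determinant of M give the coefficients) is
  p(λ) = det(λ I - M) = λ^2 - 31λ + 9.
For λ^2 - 31λ + 9 the discriminant is 925. It is nonnegative but not a perfect square, so the roots are real and irrational: λ = (31 ± sqrt(925))/2 ≈ 30.7069, 0.2931.
So the eigenvalues of A^T A are ≈ 0.2931, 30.7069 (all ≥ 0, as they must be for A^T A). The largest is λ_max = (31 + sqrt(925))/2 ≈ 30.7069, hence ||A||_2 = sqrt(λ_max) = sqrt((31 + sqrt(925))/2) ≈ 5.5414.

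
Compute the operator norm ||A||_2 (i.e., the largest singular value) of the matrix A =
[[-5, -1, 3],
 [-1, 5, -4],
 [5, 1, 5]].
||A||_2 ≈ 8.1882 (= sqrt(largest eigenvalue of A^T A))

||A||_2 = sigma_max(A) = sqrt(lambda_max(A^T A)). Form the symmetric matrix M = A^T A =
[[51, 5, 14],
 [5, 27, -18],
 [14, -18, 50]].
Its characteristic polynomial (trace, sum of principal 2x2 minors, determinant of M give the coefficients) is
  p(λ) = det(λ I - M) = λ^3 - 128λ^2 + 4732λ - 43264.
No integer candidate from the rational root theorem (±divisors of 43264) is a root, so the roots are irrational. The cubic discriminant is Δ = 1259544832 > 0, so there are three distinct real roots. p(13) = -1183 and p(14) = 640 have opposite signs, so a root lies in (13, 14); Newton's method refines it to λ ≈ 13.6379. p(47) = 211 and p(48) = -448 have opposite signs, so a root lies in (47, 48); Newton's method refines it to λ ≈ 47.3155. p(67) = -49 and p(68) = 1072 have opposite signs, so a root lies in (67, 68); Newton's method refines it to λ ≈ 67.0466. Check (Vieta): the three roots sum to 128, matching tr M = 128.
So the eigenvalues of A^T A are ≈ 13.6379, 47.3155, 67.0466 (all ≥ 0, as they must be for A^T A). The largest is λ_max ≈ 67.0466, hence ||A||_2 = sqrt(λ_max) ≈ 8.1882.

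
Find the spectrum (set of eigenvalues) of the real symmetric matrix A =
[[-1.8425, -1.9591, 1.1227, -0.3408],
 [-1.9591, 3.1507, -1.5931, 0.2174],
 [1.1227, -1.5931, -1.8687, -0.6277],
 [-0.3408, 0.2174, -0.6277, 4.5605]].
sigma(A) ≈ {-3, -2, 4, 5}

A is real symmetric, so its spectrum consists of real eigenvalues. Expanding the characteristic polynomial of the displayed matrix gives
  det(λ I - A) = p(λ) = λ^4 + (-4)λ^3 + (-19)λ^2 + (46)λ + (120).
Solving p(λ) = 0 yields eigenvalues ≈ -3, -2, 4, 5. (A is shown rounded to 4 decimals, so these recover the underlying integer eigenvalues to within that precision.)
Verification: the trace of A = 4 equals the sum of eigenvalues 4, and det(A) ≈ 120.0004 matches the eigenvalue product 120.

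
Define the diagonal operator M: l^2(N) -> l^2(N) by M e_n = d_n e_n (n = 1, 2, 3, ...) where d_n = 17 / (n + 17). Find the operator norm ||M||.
||M|| = 17/18 (attained at n = 1)

For M diagonal, ||M|| = sup_n |d_n| = sup_n 17/(n + 17). This is positive and strictly decreasing in n, so the supremum is attained at n = 1: d_1 = 17/(1 + 17) = 17/18. Hence ||M|| = 17/18.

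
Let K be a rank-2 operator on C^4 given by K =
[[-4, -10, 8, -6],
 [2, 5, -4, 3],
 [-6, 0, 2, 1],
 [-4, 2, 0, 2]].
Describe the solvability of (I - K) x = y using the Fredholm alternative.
(I - K) is invertible (det(I - K) = 22 ≠ 0), so for every y in C^4 the equation (I - K) x = y has a unique solution.

K has rank 2 and factors as K = U V^T = u1 v1^T + u2 v2^T with u1 = (2, -1, 3, 2), v1 = (-2, -2, 2, -1), u2 = (-2, 1, 2, 2), v2 = (0, 3, -2, 2) (multiplying out reproduces the displayed K). The nonzero eigenvalues of U V^T coincide with those of the 2 x 2 matrix G = V^T U = [[v1·u1, v1·u2], [v2·u1, v2·u2]] = [[2, 4], [-5, 3]], and by the Sylvester determinant identity det(I_4 - U V^T) = det(I_2 - V^T U) = det([[-1, -4], [5, -2]]) = (-1)(-2) - (-4)(5) = 22. (Direct check: I - K =
[[5, 10, -8, 6],
 [-2, -4, 4, -3],
 [6, 0, -1, -1],
 [4, -2, 0, -1]]
has determinant 22.) The finite-dimensional Fredholm alternative says: either (I - K) is invertible, or ker(I - K) ≠ {0} and then range(I - K) = ker((I - K)^*)^⊥, with dim ker(I - K) = dim ker((I - K)^*). Since det(I - K) ≠ 0, 1 is not an eigenvalue of K and ker(I - K) = {0}, so we are in the first case: for every y there is a unique x = (I - K)^(-1) y. (Explicitly, by the Woodbury identity, (I - U V^T)^(-1) = I + U (I_2 - G)^(-1) V^T.)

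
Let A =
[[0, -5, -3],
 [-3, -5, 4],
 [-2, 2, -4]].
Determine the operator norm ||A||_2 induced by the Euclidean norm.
||A||_2 ≈ 8.0367 (= sqrt(largest eigenvalue of A^T A))

||A||_2 = sigma_max(A) = sqrt(lambda_max(A^T A)). Form the symmetric matrix M = A^T A =
[[13, 11, -4],
 [11, 54, -13],
 [-4, -13, 41]].
Its characteristic polynomial (trace, sum of principal 2x2 minors, determinant of M give the coefficients) is
  p(λ) = det(λ I - M) = λ^3 - 108λ^2 + 3143λ - 21904.
No integer candidate from the rational root theorem (±divisors of 21904) is a root, so the roots are irrational. The cubic discriminant is Δ = 1538505652 > 0, so there are three distinct real roots. p(10) = -274 and p(11) = 932 have opposite signs, so a root lies in (10, 11); Newton's method refines it to λ ≈ 10.2164. p(33) = 140 and p(34) = -586 have opposite signs, so a root lies in (33, 34); Newton's method refines it to λ ≈ 33.1945. p(64) = -976 and p(65) = 716 have opposite signs, so a root lies in (64, 65); Newton's method refines it to λ ≈ 64.5891. Check (Vieta): the three roots sum to 108, matching tr M = 108.
So the eigenvalues of A^T A are ≈ 10.2164, 33.1945, 64.5891 (all ≥ 0, as they must be for A^T A). The largest is λ_max ≈ 64.5891, hence ||A||_2 = sqrt(λ_max) ≈ 8.0367.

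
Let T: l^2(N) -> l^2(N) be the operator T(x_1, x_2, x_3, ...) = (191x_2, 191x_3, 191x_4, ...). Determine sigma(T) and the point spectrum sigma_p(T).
sigma(T) = closed disk {z in C : |z| ≤ 191}; sigma_p(T) = open disk {z in C : |z| < 191}

Note T = 191·V where V is the unit left shift (V x)_k = x_{k+1}; so sigma(T) = 191·sigma(V) and ||T|| = 191||V||. ||T x||^2 = 36481sum_{k≥2} |x_k|^2 ≤ 36481||x||^2, with equality on {x : x_1 = 0}, so ||T|| = 191. For any lambda with |lambda| < 191, set r = lambda/191 (|r| < 1); the vector x = (1, r, r^2, ...) is in l^2 and satisfies T x = 191(r, r^2, ...) = lambda x, so lambda is an eigenvalue. On the boundary |lambda| = 191 the geometric series diverges, so no l^2 eigenvector exists, but these lambda lie in the approximate point spectrum. Hence sigma(T) is the closed disk of radius 191 and sigma_p(T) is the open disk.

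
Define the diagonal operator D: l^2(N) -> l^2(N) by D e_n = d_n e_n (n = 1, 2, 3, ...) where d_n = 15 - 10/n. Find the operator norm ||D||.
||D|| = 15

For a diagonal operator on l^2 with entries d_n, ||D|| = sup_n |d_n|. Here d_1 = 5, d_2 = 10, ..., and d_n = 15 - 10/n increases monotonically toward 15. All terms lie in [5, 15), so |d_n| = d_n and the supremum is the limit 15, which is not attained by any individual d_n. Hence ||D|| = 15.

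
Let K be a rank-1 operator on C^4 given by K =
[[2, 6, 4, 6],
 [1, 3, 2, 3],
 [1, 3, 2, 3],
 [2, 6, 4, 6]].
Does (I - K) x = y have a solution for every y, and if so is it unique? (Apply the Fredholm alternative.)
(I - K) is invertible (det(I - K) = -12 ≠ 0), so for every y in C^4 the equation (I - K) x = y has a unique solution.

K has rank 1, so it is an outer product K = u v^T: every row of K is a multiple of one row vector. Reading off the entries, u = (2, 1, 1, 2) and v = (1, 3, 2, 3) (row i of K equals u_i·v^T). A rank-one matrix u v^T satisfies K u = u (v·u) and kills the (3)-dimensional subspace v^⊥, so its characteristic polynomial is lambda^3 (lambda - v·u) with v·u = tr K = 13. Hence the eigenvalues of I - K are 1 (multiplicity 3) and 1 - (13) = -12, so det(I - K) = -12. (Direct check: I - K =
[[-1, -6, -4, -6],
 [-1, -2, -2, -3],
 [-1, -3, -1, -3],
 [-2, -6, -4, -5]]
has determinant -12.) The finite-dimensional Fredholm alternative says: either (I - K) is invertible, or ker(I - K) ≠ {0} and then range(I - K) = ker((I - K)^*)^⊥, with dim ker(I - K) = dim ker((I - K)^*). Since det(I - K) ≠ 0, 1 is not an eigenvalue of K and ker(I - K) = {0}, so we are in the first case: for every y there is a unique x = (I - K)^(-1) y. Explicitly, by the Sherman–Morrison formula, (I - u v^T)^(-1) = I + u v^T/(1 - v·u), i.e. (I - K)^(-1) = I + K/(-12).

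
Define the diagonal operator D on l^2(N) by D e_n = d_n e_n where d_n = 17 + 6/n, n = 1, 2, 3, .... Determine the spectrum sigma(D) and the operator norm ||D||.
sigma(D) = {17 + 6/n : n ≥ 1} ∪ {17}; ||D|| = 23

A bounded diagonal operator on l^2 with diagonal entries d_n has spectrum equal to the closure of {d_n : n ≥ 1}: every d_n is an eigenvalue (with eigenvector e_n), so {d_n} ⊂ sigma(D); the spectrum is closed, so its closure is too; and for lambda not in the closure, (D - lambda I) has bounded inverse (the diagonal entries 1/(d_n - lambda) are bounded). For our sequence d_n = 17 + 6/n, n = 1, 2, 3, ...:
  - {d_n} = {17 + 6/n : n ≥ 1}; the only limit point is 17
  - closure = {17 + 6/n : n ≥ 1} ∪ {17}
For the norm: a diagonal operator has ||D|| = sup_n |d_n|. Here d_n = 17 + 6/n is positive and decreasing, so sup_n |d_n| = d_1 = 17 + 6 = 23. So ||D|| = 23.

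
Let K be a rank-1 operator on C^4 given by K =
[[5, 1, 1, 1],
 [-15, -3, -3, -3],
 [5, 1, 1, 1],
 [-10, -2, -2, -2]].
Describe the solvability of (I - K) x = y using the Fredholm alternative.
(I - K) is singular (det(I - K) = 0, i.e. 1 ∈ sigma(K)). (I - K) x = y is solvable iff y ⊥ ker((I - K)^*) = span{(5, 1, 1, 1)}, i.e. iff 5y_1 + y_2 + y_3 + y_4 = 0. When solvable, the solutions are x = y + c·(1, -3, 1, -2), c arbitrary (ker(I - K) = span{(1, -3, 1, -2)}, dimension 1).

K has rank 1, so it is an outer product K = u v^T: every row of K is a multiple of one row vector. Reading off the entries, u = (1, -3, 1, -2) and v = (5, 1, 1, 1) (row i of K equals u_i·v^T). A rank-one matrix u v^T satisfies K u = u (v·u) and kills the (3)-dimensional subspace v^⊥, so its characteristic polynomial is lambda^3 (lambda - v·u) with v·u = tr K = 1. Hence the eigenvalues of I - K are 1 (multiplicity 3) and 1 - (1) = 0, so det(I - K) = 0. (Direct check: I - K =
[[-4, -1, -1, -1],
 [15, 4, 3, 3],
 [-5, -1, 0, -1],
 [10, 2, 2, 3]]
has determinant 0.) So 1 is an eigenvalue of K and (I - K) is not invertible. The finite-dimensional Fredholm alternative says: either (I - K) is invertible, or ker(I - K) ≠ {0} and then range(I - K) = ker((I - K)^*)^⊥, with dim ker(I - K) = dim ker((I - K)^*). We are in the second case, so we need both kernels. Kernel of I - K: (I - K) u = u - u (v·u) = u - u = 0, so ker(I - K) = span{u} = span{(1, -3, 1, -2)} (it is exactly 1-dimensional because rank(I - K) = 3). Kernel of the adjoint: K is real, so (I - K)^* = I - K^T = I - v u^T, and (I - v u^T) v = v - v (u·v) = 0; hence ker((I - K)^*) = span{v} = span{(5, 1, 1, 1)}. Therefore (I - K) x = y is solvable iff <y, v> = 0, i.e. iff 5y_1 + y_2 + y_3 + y_4 = 0. When this holds, K y = u (v·y) = 0, so (I - K) y = y and x = y is a particular solution; the full solution set is the line x = y + c·u = y + c·(1, -3, 1, -2), c ∈ C.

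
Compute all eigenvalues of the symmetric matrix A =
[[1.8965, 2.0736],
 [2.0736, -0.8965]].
sigma(A) ≈ {-2, 3}

A is real symmetric, so its spectrum consists of real eigenvalues. Expanding the characteristic polynomial of the displayed matrix gives
  det(λ I - A) = p(λ) = λ^2 + (-1)λ + (-6).
Solving p(λ) = 0 yields eigenvalues ≈ -2, 3. (A is shown rounded to 4 decimals, so these recover the underlying integer eigenvalues to within that precision.)
Verification: the trace of A = 1 equals the sum of eigenvalues 1, and det(A) ≈ -6.0000 matches the eigenvalue product -6.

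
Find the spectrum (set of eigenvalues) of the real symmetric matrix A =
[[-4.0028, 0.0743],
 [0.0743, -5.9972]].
sigma(A) ≈ {-6, -4}

A is real symmetric, so its spectrum consists of real eigenvalues. Expanding the characteristic polynomial of the displayed matrix gives
  det(λ I - A) = p(λ) = λ^2 + (10)λ + (24).
Solving p(λ) = 0 yields eigenvalues ≈ -6, -4. (A is shown rounded to 4 decimals, so these recover the underlying integer eigenvalues to within that precision.)
Verification: the trace of A = -10 equals the sum of eigenvalues -10, and det(A) ≈ 24.0001 matches the eigenvalue product 24.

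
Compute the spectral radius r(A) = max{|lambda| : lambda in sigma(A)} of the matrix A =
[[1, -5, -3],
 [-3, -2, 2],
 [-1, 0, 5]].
r(A) ≈ 6.2347

The eigenvalues of A are the roots of its characteristic polynomial. With M = A (coefficients from the trace, the sum of principal 2x2 minors, and det A):
  p(λ) = det(λ I - M) = λ^3 - 4λ^2 - 25λ + 69.
No integer candidate from the rational root theorem (±divisors of 69) is a root, so the roots are irrational. The cubic discriminant is Δ = 85817 > 0, so there are three distinct real roots. p(-5) = -31 and p(-4) = 41 have opposite signs, so a root lies in (-5, -4); Newton's method refines it to λ ≈ -4.6267. p(2) = 11 and p(3) = -15 have opposite signs, so a root lies in (2, 3); Newton's method refines it to λ ≈ 2.392. p(6) = -9 and p(7) = 41 have opposite signs, so a root lies in (6, 7); Newton's method refines it to λ ≈ 6.2347. Check (Vieta): the three roots sum to 4, matching tr M = 4.
Thus the eigenvalues (to 4 decimals) are -4.6267 (modulus 4.6267); 2.392 (modulus 2.392); 6.2347 (modulus 6.2347). The spectral radius is the largest modulus: r(A) ≈ 6.2347. (Cross-check: r(A) ≤ ||A||_2 ≈ 6.9907; equality holds whenever A is normal, though it can also hold for some non-normal A.)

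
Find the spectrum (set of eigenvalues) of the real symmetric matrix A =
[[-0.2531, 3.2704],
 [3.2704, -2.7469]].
sigma(A) ≈ {-5, 2}

A is real symmetric, so its spectrum consists of real eigenvalues. Expanding the characteristic polynomial of the displayed matrix gives
  det(λ I - A) = p(λ) = λ^2 + (3)λ + (-10).
Solving p(λ) = 0 yields eigenvalues ≈ -5, 2. (A is shown rounded to 4 decimals, so these recover the underlying integer eigenvalues to within that precision.)
Verification: the trace of A = -3 equals the sum of eigenvalues -3, and det(A) ≈ -10.0003 matches the eigenvalue product -10.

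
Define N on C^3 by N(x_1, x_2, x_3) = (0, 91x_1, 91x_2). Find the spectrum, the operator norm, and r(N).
sigma(N) = {0}; ||N|| = 91; r(N) = 0. (N is nilpotent with N^3 = 0.)

On C^3, N is a strictly lower-triangular matrix with 91 on the subdiagonal and zeros elsewhere, so its characteristic polynomial is lambda^3 and every eigenvalue is 0: sigma(N) = {0}. For the operator norm, N e_i = 91e_{i+1} for i = 1, ..., 2 and N e_3 = 0, so the singular values of N are 91 (with multiplicity 2) and 0; hence ||N|| = 91. The spectral radius r(N) = max|lambda| = 0. Note ||N|| > r(N) — characteristic of non-normal nilpotent operators. Indeed N^3 = 0.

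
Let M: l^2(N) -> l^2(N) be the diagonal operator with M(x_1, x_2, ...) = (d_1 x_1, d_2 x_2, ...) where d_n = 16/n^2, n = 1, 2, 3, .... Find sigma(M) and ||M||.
sigma(M) = {16/n^2 : n ≥ 1} ∪ {0}; ||M|| = 16

A bounded diagonal operator on l^2 with diagonal entries d_n has spectrum equal to the closure of {d_n : n ≥ 1}: every d_n is an eigenvalue (with eigenvector e_n), so {d_n} ⊂ sigma(M); the spectrum is closed, so its closure is too; and for lambda not in the closure, (M - lambda I) has bounded inverse (the diagonal entries 1/(d_n - lambda) are bounded). For our sequence d_n = 16/n^2, n = 1, 2, 3, ...:
  - {d_n} = {16/n^2 : n ≥ 1}; the only limit point is 0
  - closure = {16/n^2 : n ≥ 1} ∪ {0}
For the norm: a diagonal operator has ||M|| = sup_n |d_n|. Here d_n = 16/n^2 is positive and decreasing, so sup_n |d_n| = d_1 = 16. So ||M|| = 16.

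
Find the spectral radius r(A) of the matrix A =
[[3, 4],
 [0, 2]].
r(A) = 3

The eigenvalues of A are the roots of its characteristic polynomial. With M = A (coefficients from the trace and determinant):
  p(λ) = det(λ I - M) = λ^2 - 5λ + 6.
For λ^2 - 5λ + 6 the discriminant is 1. It is a perfect square (1^2), so the roots are rational: λ = (5 ± 1)/2 = 3, 2.
Thus the eigenvalues (to 4 decimals) are 3 (modulus 3); 2 (modulus 2). The spectral radius is the largest modulus: r(A) = 3. (Cross-check: r(A) ≤ ||A||_2 ≈ 5.2631; equality holds whenever A is normal, though it can also hold for some non-normal A.)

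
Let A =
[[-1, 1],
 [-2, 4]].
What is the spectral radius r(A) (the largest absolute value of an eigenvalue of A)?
r(A) = (3 + sqrt(17))/2 ≈ 3.5616

The eigenvalues of A are the roots of its characteristic polynomial. With M = A (coefficients from the trace and determinant):
  p(λ) = det(λ I - M) = λ^2 - 3λ - 2.
For λ^2 - 3λ - 2 the discriminant is 17. It is nonnegative but not a perfect square, so the roots are real and irrational: λ = (3 ± sqrt(17))/2 ≈ 3.5616, -0.5616.
Thus the eigenvalues (to 4 decimals) are 3.5616 (modulus 3.5616); -0.5616 (modulus 0.5616). The spectral radius is the largest modulus: r(A) = (3 + sqrt(17))/2 ≈ 3.5616. (Cross-check: r(A) ≤ ||A||_2 ≈ 4.6708; equality holds whenever A is normal, though it can also hold for some non-normal A.)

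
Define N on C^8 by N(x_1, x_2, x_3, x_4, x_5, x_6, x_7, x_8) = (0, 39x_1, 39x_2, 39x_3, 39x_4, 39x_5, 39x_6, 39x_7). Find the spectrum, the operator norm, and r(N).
sigma(N) = {0}; ||N|| = 39; r(N) = 0. (N is nilpotent with N^8 = 0.)

On C^8, N is a strictly lower-triangular matrix with 39 on the subdiagonal and zeros elsewhere, so its characteristic polynomial is lambda^8 and every eigenvalue is 0: sigma(N) = {0}. For the operator norm, N e_i = 39e_{i+1} for i = 1, ..., 7 and N e_8 = 0, so the singular values of N are 39 (with multiplicity 7) and 0; hence ||N|| = 39. The spectral radius r(N) = max|lambda| = 0. Note ||N|| > r(N) — characteristic of non-normal nilpotent operators. Indeed N^8 = 0.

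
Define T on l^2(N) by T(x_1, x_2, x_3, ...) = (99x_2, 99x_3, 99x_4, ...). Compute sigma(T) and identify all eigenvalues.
sigma(T) = closed disk {z in C : |z| ≤ 99}; sigma_p(T) = open disk {z in C : |z| < 99}

Note T = 99·V where V is the unit left shift (V x)_k = x_{k+1}; so sigma(T) = 99·sigma(V) and ||T|| = 99||V||. ||T x||^2 = 9801sum_{k≥2} |x_k|^2 ≤ 9801||x||^2, with equality on {x : x_1 = 0}, so ||T|| = 99. For any lambda with |lambda| < 99, set r = lambda/99 (|r| < 1); the vector x = (1, r, r^2, ...) is in l^2 and satisfies T x = 99(r, r^2, ...) = lambda x, so lambda is an eigenvalue. On the boundary |lambda| = 99 the geometric series diverges, so no l^2 eigenvector exists, but these lambda lie in the approximate point spectrum. Hence sigma(T) is the closed disk of radius 99 and sigma_p(T) is the open disk.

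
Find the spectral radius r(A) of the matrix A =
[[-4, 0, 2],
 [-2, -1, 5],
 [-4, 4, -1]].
r(A) ≈ 4.4432

The eigenvalues of A are the roots of its characteristic polynomial. With M = A (coefficients from the trace, the sum of principal 2x2 minors, and det A):
  p(λ) = det(λ I - M) = λ^3 + 6λ^2 - 3λ - 52.
No integer candidate from the rational root theorem (±divisors of 52) is a root, so the roots are irrational. The cubic discriminant is Δ = -10800 < 0, so there is one real root and a complex-conjugate pair. p(2) = -26 and p(3) = 20 have opposite signs, so a root lies in (2, 3); Newton's method refines it to λ ≈ 2.634. Dividing out (λ - (2.634)) leaves approximately λ^2 + 8.634λ + 19.7419. For λ^2 + 8.634λ + 19.7419 the discriminant is -4.4217. It is negative, so the remaining roots are the complex-conjugate pair λ ≈ -4.317 ± 1.0514i. Their product equals the constant term, so |λ|^2 ≈ 19.7419 and |λ| ≈ 4.4432.
Thus the eigenvalues (to 4 decimals) are 2.634 (modulus 2.634); -4.317 ± 1.0514i (modulus 4.4432). The spectral radius is the largest modulus: r(A) ≈ 4.4432. (Cross-check: r(A) ≤ ||A||_2 ≈ 6.9642; equality holds whenever A is normal, though it can also hold for some non-normal A.)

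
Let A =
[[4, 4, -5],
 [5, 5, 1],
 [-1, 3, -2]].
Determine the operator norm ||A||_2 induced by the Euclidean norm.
||A||_2 ≈ 9.6716 (= sqrt(largest eigenvalue of A^T A))

||A||_2 = sigma_max(A) = sqrt(lambda_max(A^T A)). Form the symmetric matrix M = A^T A =
[[42, 38, -13],
 [38, 50, -21],
 [-13, -21, 30]].
Its characteristic polynomial (trace, sum of principal 2x2 minors, determinant of M give the coefficients) is
  p(λ) = det(λ I - M) = λ^3 - 122λ^2 + 2806λ - 13456.
No integer candidate from the rational root theorem (±divisors of 13456) is a root, so the roots are irrational. The cubic discriminant is Δ = 9108127792 > 0, so there are three distinct real roots. p(6) = -796 and p(7) = 551 have opposite signs, so a root lies in (6, 7); Newton's method refines it to λ ≈ 6.5723. p(21) = 929 and p(22) = -124 have opposite signs, so a root lies in (21, 22); Newton's method refines it to λ ≈ 21.8877. p(93) = -3319 and p(94) = 2900 have opposite signs, so a root lies in (93, 94); Newton's method refines it to λ ≈ 93.54. Check (Vieta): the three roots sum to 122, matching tr M = 122.
So the eigenvalues of A^T A are ≈ 6.5723, 21.8877, 93.54 (all ≥ 0, as they must be for A^T A). The largest is λ_max ≈ 93.54, hence ||A||_2 = sqrt(λ_max) ≈ 9.6716.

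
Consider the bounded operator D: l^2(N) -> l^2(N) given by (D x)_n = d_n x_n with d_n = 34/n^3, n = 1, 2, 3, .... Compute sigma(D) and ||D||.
sigma(D) = {34/n^3 : n ≥ 1} ∪ {0}; ||D|| = 34

A bounded diagonal operator on l^2 with diagonal entries d_n has spectrum equal to the closure of {d_n : n ≥ 1}: every d_n is an eigenvalue (with eigenvector e_n), so {d_n} ⊂ sigma(D); the spectrum is closed, so its closure is too; and for lambda not in the closure, (D - lambda I) has bounded inverse (the diagonal entries 1/(d_n - lambda) are bounded). For our sequence d_n = 34/n^3, n = 1, 2, 3, ...:
  - {d_n} = {34/n^3 : n ≥ 1}; the only limit point is 0
  - closure = {34/n^3 : n ≥ 1} ∪ {0}
For the norm: a diagonal operator has ||D|| = sup_n |d_n|. Here d_n = 34/n^3 is positive and decreasing, so sup_n |d_n| = d_1 = 34. So ||D|| = 34.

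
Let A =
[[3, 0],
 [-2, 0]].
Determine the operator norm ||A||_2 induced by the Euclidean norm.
||A||_2 = sqrt(13) ≈ 3.6056 (= sqrt(largest eigenvalue of A^T A))

||A||_2 = sigma_max(A) = sqrt(lambda_max(A^T A)). Form the symmetric matrix M = A^T A =
[[13, 0],
 [0, 0]].
Its characteristic polynomial (trace, determinant of M give the coefficients) is
  p(λ) = det(λ I - M) = λ^2 - 13λ.
For λ^2 - 13λ the discriminant is 169. It is a perfect square (13^2), so the roots are rational: λ = (13 ± 13)/2 = 13, 0.
So the eigenvalues of A^T A are ≈ 0, 13 (all ≥ 0, as they must be for A^T A). The largest is λ_max = 13, hence ||A||_2 = sqrt(λ_max) = sqrt(13) ≈ 3.6056.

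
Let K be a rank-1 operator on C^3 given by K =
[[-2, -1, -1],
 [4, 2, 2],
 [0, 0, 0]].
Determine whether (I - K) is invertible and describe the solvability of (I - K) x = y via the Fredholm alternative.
(I - K) is invertible (det(I - K) = 1 ≠ 0), so for every y in C^3 the equation (I - K) x = y has a unique solution.

K has rank 1, so it is an outer product K = u v^T: every row of K is a multiple of one row vector. Reading off the entries, u = (-1, 2, 0) and v = (2, 1, 1) (row i of K equals u_i·v^T). A rank-one matrix u v^T satisfies K u = u (v·u) and kills the (2)-dimensional subspace v^⊥, so its characteristic polynomial is lambda^2 (lambda - v·u) with v·u = tr K = 0. Hence the eigenvalues of I - K are 1 (multiplicity 2) and 1 - (0) = 1, so det(I - K) = 1. (Direct check: I - K =
[[3, 1, 1],
 [-4, -1, -2],
 [0, 0, 1]]
has determinant 1.) The finite-dimensional Fredholm alternative says: either (I - K) is invertible, or ker(I - K) ≠ {0} and then range(I - K) = ker((I - K)^*)^⊥, with dim ker(I - K) = dim ker((I - K)^*). Since det(I - K) ≠ 0, 1 is not an eigenvalue of K and ker(I - K) = {0}, so we are in the first case: for every y there is a unique x = (I - K)^(-1) y. Explicitly, by the Sherman–Morrison formula, (I - u v^T)^(-1) = I + u v^T/(1 - v·u), i.e. (I - K)^(-1) = I + K.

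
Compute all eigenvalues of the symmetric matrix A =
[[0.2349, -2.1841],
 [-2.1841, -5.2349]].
sigma(A) ≈ {-6, 1}

A is real symmetric, so its spectrum consists of real eigenvalues. Expanding the characteristic polynomial of the displayed matrix gives
  det(λ I - A) = p(λ) = λ^2 + (5)λ + (-6).
Solving p(λ) = 0 yields eigenvalues ≈ -6, 1. (A is shown rounded to 4 decimals, so these recover the underlying integer eigenvalues to within that precision.)
Verification: the trace of A = -5 equals the sum of eigenvalues -5, and det(A) ≈ -6.0000 matches the eigenvalue product -6.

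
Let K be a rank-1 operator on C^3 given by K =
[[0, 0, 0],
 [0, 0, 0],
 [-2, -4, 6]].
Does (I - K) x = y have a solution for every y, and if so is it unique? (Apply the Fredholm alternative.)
(I - K) is invertible (det(I - K) = -5 ≠ 0), so for every y in C^3 the equation (I - K) x = y has a unique solution.

K has rank 1, so it is an outer product K = u v^T: every row of K is a multiple of one row vector. Reading off the entries, u = (0, 0, 2) and v = (-1, -2, 3) (row i of K equals u_i·v^T). A rank-one matrix u v^T satisfies K u = u (v·u) and kills the (2)-dimensional subspace v^⊥, so its characteristic polynomial is lambda^2 (lambda - v·u) with v·u = tr K = 6. Hence the eigenvalues of I - K are 1 (multiplicity 2) and 1 - (6) = -5, so det(I - K) = -5. (Direct check: I - K =
[[1, 0, 0],
 [0, 1, 0],
 [2, 4, -5]]
has determinant -5.) The finite-dimensional Fredholm alternative says: either (I - K) is invertible, or ker(I - K) ≠ {0} and then range(I - K) = ker((I - K)^*)^⊥, with dim ker(I - K) = dim ker((I - K)^*). Since det(I - K) ≠ 0, 1 is not an eigenvalue of K and ker(I - K) = {0}, so we are in the first case: for every y there is a unique x = (I - K)^(-1) y. Explicitly, by the Sherman–Morrison formula, (I - u v^T)^(-1) = I + u v^T/(1 - v·u), i.e. (I - K)^(-1) = I + K/(-5).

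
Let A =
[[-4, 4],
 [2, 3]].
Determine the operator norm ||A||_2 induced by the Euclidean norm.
||A||_2 = sqrt((45 + sqrt(425))/2) ≈ 5.7278 (= sqrt(largest eigenvalue of A^T A))

||A||_2 = sigma_max(A) = sqrt(lambda_max(A^T A)). Form the symmetric matrix M = A^T A =
[[20, -10],
 [-10, 25]].
Its characteristic polynomial (trace, determinant of M give the coefficients) is
  p(λ) = det(λ I - M) = λ^2 - 45λ + 400.
For λ^2 - 45λ + 400 the discriminant is 425. It is nonnegative but not a perfect square, so the roots are real and irrational: λ = (45 ± sqrt(425))/2 ≈ 32.8078, 12.1922.
So the eigenvalues of A^T A are ≈ 12.1922, 32.8078 (all ≥ 0, as they must be for A^T A). The largest is λ_max = (45 + sqrt(425))/2 ≈ 32.8078, hence ||A||_2 = sqrt(λ_max) = sqrt((45 + sqrt(425))/2) ≈ 5.7278.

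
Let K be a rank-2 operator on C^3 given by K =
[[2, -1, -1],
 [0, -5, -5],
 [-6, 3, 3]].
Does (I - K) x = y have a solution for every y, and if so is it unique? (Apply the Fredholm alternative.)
(I - K) is invertible (det(I - K) = -9 ≠ 0), so for every y in C^3 the equation (I - K) x = y has a unique solution.

K has rank 2 and factors as K = U V^T = u1 v1^T + u2 v2^T with u1 = (-1, -3, 3), v1 = (-2, 1, 1), u2 = (0, -2, 0), v2 = (3, 1, 1) (multiplying out reproduces the displayed K). The nonzero eigenvalues of U V^T coincide with those of the 2 x 2 matrix G = V^T U = [[v1·u1, v1·u2], [v2·u1, v2·u2]] = [[2, -2], [-3, -2]], and by the Sylvester determinant identity det(I_3 - U V^T) = det(I_2 - V^T U) = det([[-1, 2], [3, 3]]) = (-1)(3) - (2)(3) = -9. (Direct check: I - K =
[[-1, 1, 1],
 [0, 6, 5],
 [6, -3, -2]]
has determinant -9.) The finite-dimensional Fredholm alternative says: either (I - K) is invertible, or ker(I - K) ≠ {0} and then range(I - K) = ker((I - K)^*)^⊥, with dim ker(I - K) = dim ker((I - K)^*). Since det(I - K) ≠ 0, 1 is not an eigenvalue of K and ker(I - K) = {0}, so we are in the first case: for every y there is a unique x = (I - K)^(-1) y. (Explicitly, by the Woodbury identity, (I - U V^T)^(-1) = I + U (I_2 - G)^(-1) V^T.)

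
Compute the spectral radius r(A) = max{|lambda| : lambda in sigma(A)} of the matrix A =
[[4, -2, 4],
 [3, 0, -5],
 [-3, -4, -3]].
r(A) ≈ 6.0745

The eigenvalues of A are the roots of its characteristic polynomial. With M = A (coefficients from the trace, the sum of principal 2x2 minors, and det A):
  p(λ) = det(λ I - M) = λ^3 - λ^2 - 14λ + 176.
No integer candidate from the rational root theorem (±divisors of 176) is a root, so the roots are irrational. The cubic discriminant is Δ = -780124 < 0, so there is one real root and a complex-conjugate pair. p(-7) = -118 and p(-6) = 8 have opposite signs, so a root lies in (-7, -6); Newton's method refines it to λ ≈ -6.0745. Dividing out (λ - (-6.0745)) leaves approximately λ^2 - 7.0745λ + 28.9737. For λ^2 - 7.0745λ + 28.9737 the discriminant is -65.8466. It is negative, so the remaining roots are the complex-conjugate pair λ ≈ 3.5372 ± 4.0573i. Their product equals the constant term, so |λ|^2 ≈ 28.9737 and |λ| ≈ 5.3827.
Thus the eigenvalues (to 4 decimals) are -6.0745 (modulus 6.0745); 3.5372 ± 4.0573i (modulus 5.3827). The spectral radius is the largest modulus: r(A) ≈ 6.0745. (Cross-check: r(A) ≤ ||A||_2 ≈ 7.4572; equality holds whenever A is normal, though it can also hold for some non-normal A.)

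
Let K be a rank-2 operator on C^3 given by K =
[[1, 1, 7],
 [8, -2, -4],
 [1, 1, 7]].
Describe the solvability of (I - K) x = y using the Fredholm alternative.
(I - K) is invertible (det(I - K) = -25 ≠ 0), so for every y in C^3 the equation (I - K) x = y has a unique solution.

K has rank 2 and factors as K = U V^T = u1 v1^T + u2 v2^T with u1 = (-1, 2, -1), v1 = (3, -1, -3), u2 = (-2, -1, -2), v2 = (-2, 0, -2) (multiplying out reproduces the displayed K). The nonzero eigenvalues of U V^T coincide with those of the 2 x 2 matrix G = V^T U = [[v1·u1, v1·u2], [v2·u1, v2·u2]] = [[-2, 1], [4, 8]], and by the Sylvester determinant identity det(I_3 - U V^T) = det(I_2 - V^T U) = det([[3, -1], [-4, -7]]) = (3)(-7) - (-1)(-4) = -25. (Direct check: I - K =
[[0, -1, -7],
 [-8, 3, 4],
 [-1, -1, -6]]
has determinant -25.) The finite-dimensional Fredholm alternative says: either (I - K) is invertible, or ker(I - K) ≠ {0} and then range(I - K) = ker((I - K)^*)^⊥, with dim ker(I - K) = dim ker((I - K)^*). Since det(I - K) ≠ 0, 1 is not an eigenvalue of K and ker(I - K) = {0}, so we are in the first case: for every y there is a unique x = (I - K)^(-1) y. (Explicitly, by the Woodbury identity, (I - U V^T)^(-1) = I + U (I_2 - G)^(-1) V^T.)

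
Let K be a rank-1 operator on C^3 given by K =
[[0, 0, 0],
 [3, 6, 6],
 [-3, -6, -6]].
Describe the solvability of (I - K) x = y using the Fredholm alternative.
(I - K) is invertible (det(I - K) = 1 ≠ 0), so for every y in C^3 the equation (I - K) x = y has a unique solution.

K has rank 1, so it is an outer product K = u v^T: every row of K is a multiple of one row vector. Reading off the entries, u = (0, -3, 3) and v = (-1, -2, -2) (row i of K equals u_i·v^T). A rank-one matrix u v^T satisfies K u = u (v·u) and kills the (2)-dimensional subspace v^⊥, so its characteristic polynomial is lambda^2 (lambda - v·u) with v·u = tr K = 0. Hence the eigenvalues of I - K are 1 (multiplicity 2) and 1 - (0) = 1, so det(I - K) = 1. (Direct check: I - K =
[[1, 0, 0],
 [-3, -5, -6],
 [3, 6, 7]]
has determinant 1.) The finite-dimensional Fredholm alternative says: either (I - K) is invertible, or ker(I - K) ≠ {0} and then range(I - K) = ker((I - K)^*)^⊥, with dim ker(I - K) = dim ker((I - K)^*). Since det(I - K) ≠ 0, 1 is not an eigenvalue of K and ker(I - K) = {0}, so we are in the first case: for every y there is a unique x = (I - K)^(-1) y. Explicitly, by the Sherman–Morrison formula, (I - u v^T)^(-1) = I + u v^T/(1 - v·u), i.e. (I - K)^(-1) = I + K.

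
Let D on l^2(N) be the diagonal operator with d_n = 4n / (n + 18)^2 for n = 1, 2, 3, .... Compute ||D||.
||D|| = 1/18 (attained at n = 18)

For D diagonal, ||D|| = sup_n |d_n|. Treat f(x) = 4x / (x + 18)^2 for real x > 0. By the quotient rule, f'(x) = 4(18 - x)/(x + 18)^3, which is positive for x < 18 and negative for x > 18. So f has a unique maximum at x = 18, and since 18 is a positive integer, the supremum over n ≥ 1 is attained at n = 18: d_18 = 4·18/(18 + 18)^2 = 4·18/1296 = 1/18. Hence ||D|| = 1/18.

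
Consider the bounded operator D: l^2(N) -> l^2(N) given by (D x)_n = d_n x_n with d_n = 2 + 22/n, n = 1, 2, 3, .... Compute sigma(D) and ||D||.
sigma(D) = {2 + 22/n : n ≥ 1} ∪ {2}; ||D|| = 24

A bounded diagonal operator on l^2 with diagonal entries d_n has spectrum equal to the closure of {d_n : n ≥ 1}: every d_n is an eigenvalue (with eigenvector e_n), so {d_n} ⊂ sigma(D); the spectrum is closed, so its closure is too; and for lambda not in the closure, (D - lambda I) has bounded inverse (the diagonal entries 1/(d_n - lambda) are bounded). For our sequence d_n = 2 + 22/n, n = 1, 2, 3, ...:
  - {d_n} = {2 + 22/n : n ≥ 1}; the only limit point is 2
  - closure = {2 + 22/n : n ≥ 1} ∪ {2}
For the norm: a diagonal operator has ||D|| = sup_n |d_n|. Here d_n = 2 + 22/n is positive and decreasing, so sup_n |d_n| = d_1 = 2 + 22 = 24. So ||D|| = 24.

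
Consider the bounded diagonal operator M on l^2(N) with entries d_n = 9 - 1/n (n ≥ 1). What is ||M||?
||M|| = 9

For a diagonal operator on l^2 with entries d_n, ||M|| = sup_n |d_n|. Here d_1 = 8, d_2 = 17/2, ..., and d_n = 9 - 1/n increases monotonically toward 9. All terms lie in [8, 9), so |d_n| = d_n and the supremum is the limit 9, which is not attained by any individual d_n. Hence ||M|| = 9.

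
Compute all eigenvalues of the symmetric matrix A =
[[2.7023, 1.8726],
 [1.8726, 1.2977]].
sigma(A) ≈ {0, 4}

A is real symmetric, so its spectrum consists of real eigenvalues. Expanding the characteristic polynomial of the displayed matrix gives
  det(λ I - A) = p(λ) = λ^2 + (-4)λ + (0).
Solving p(λ) = 0 yields eigenvalues ≈ 0, 4. (A is shown rounded to 4 decimals, so these recover the underlying integer eigenvalues to within that precision.)
Verification: the trace of A = 4 equals the sum of eigenvalues 4, and det(A) ≈ 0.0001 matches the eigenvalue product 0.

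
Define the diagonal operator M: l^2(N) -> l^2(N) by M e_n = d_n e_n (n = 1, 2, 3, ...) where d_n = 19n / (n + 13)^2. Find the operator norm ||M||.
||M|| = 19/52 (attained at n = 13)

For M diagonal, ||M|| = sup_n |d_n|. Treat f(x) = 19x / (x + 13)^2 for real x > 0. By the quotient rule, f'(x) = 19(13 - x)/(x + 13)^3, which is positive for x < 13 and negative for x > 13. So f has a unique maximum at x = 13, and since 13 is a positive integer, the supremum over n ≥ 1 is attained at n = 13: d_13 = 19·13/(13 + 13)^2 = 19·13/676 = 19/52. Hence ||M|| = 19/52.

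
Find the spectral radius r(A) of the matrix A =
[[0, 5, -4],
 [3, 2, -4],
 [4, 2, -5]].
r(A) = 3

The eigenvalues of A are the roots of its characteristic polynomial. With M = A (coefficients from the trace, the sum of principal 2x2 minors, and det A):
  p(λ) = det(λ I - M) = λ^3 + 3λ^2 - λ - 3.
By the rational root theorem any rational root is an integer divisor of 3. Testing λ = -3: p(-3) = -27 + 27 + 3 - 3 = 0, so λ = -3 is a root. Dividing out (λ + 3) leaves p(λ) = (λ + 3)(λ^2 - 1). For λ^2 - 1 the discriminant is 4. It is a perfect square (2^2), so the roots are rational: λ = (0 ± 2)/2 = 1, -1.
Thus the eigenvalues (to 4 decimals) are 1 (modulus 1); -1 (modulus 1); -3 (modulus 3). The spectral radius is the largest modulus: r(A) = 3. (Cross-check: r(A) ≤ ||A||_2 ≈ 10.0194; equality holds whenever A is normal, though it can also hold for some non-normal A.)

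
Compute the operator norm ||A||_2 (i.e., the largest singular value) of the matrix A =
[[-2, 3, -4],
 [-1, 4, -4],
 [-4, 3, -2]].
||A||_2 ≈ 9.1206 (= sqrt(largest eigenvalue of A^T A))

||A||_2 = sigma_max(A) = sqrt(lambda_max(A^T A)). Form the symmetric matrix M = A^T A =
[[21, -22, 20],
 [-22, 34, -34],
 [20, -34, 36]].
Its characteristic polynomial (trace, sum of principal 2x2 minors, determinant of M give the coefficients) is
  p(λ) = det(λ I - M) = λ^3 - 91λ^2 + 654λ - 324.
No integer candidate from the rational root theorem (±divisors of 324) is a root, so the roots are irrational. The cubic discriminant is Δ = 1790634420 > 0, so there are three distinct real roots. p(0) = -324 and p(1) = 240 have opposite signs, so a root lies in (0, 1); Newton's method refines it to λ ≈ 0.535. p(7) = 138 and p(8) = -404 have opposite signs, so a root lies in (7, 8); Newton's method refines it to λ ≈ 7.2802. p(83) = -1154 and p(84) = 5220 have opposite signs, so a root lies in (83, 84); Newton's method refines it to λ ≈ 83.1848. Check (Vieta): the three roots sum to 91, matching tr M = 91.
So the eigenvalues of A^T A are ≈ 0.535, 7.2802, 83.1848 (all ≥ 0, as they must be for A^T A). The largest is λ_max ≈ 83.1848, hence ||A||_2 = sqrt(λ_max) ≈ 9.1206.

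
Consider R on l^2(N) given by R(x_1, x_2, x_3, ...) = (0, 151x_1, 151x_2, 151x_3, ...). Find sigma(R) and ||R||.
sigma(R) = closed disk {z in C : |z| ≤ 151}; ||R|| = 151

Note R = 151·U where U is the unit right shift (U x)_k = x_{k-1} (with x_0 := 0); so ||R|| = 151||U|| and sigma(R) = 151·sigma(U). ||R x||^2 = sum_{k≥1} |151x_k|^2 = 22801||x||^2, so ||R|| = 151 and sigma(R) ⊂ {|z| ≤ 151}. For any |lambda| < 151, the equation (R - lambda I) x = 0 forces x_1 = 0, then 151x_k = lambda x_{k+1} ⇒ x = 0, so R has no eigenvalues. But (R - lambda I) is not surjective for |lambda| < 151: solving (R - lambda I) x = e_1 would require x_n proportional to (lambda/151)^(-n), which is not in l^2. So every |lambda| < 151 lies in the residual spectrum. The boundary |lambda| = 151 is in the approximate point spectrum (the spectrum is closed). Hence sigma(R) is the closed disk of radius 151.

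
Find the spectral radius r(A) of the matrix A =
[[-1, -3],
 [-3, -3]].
r(A) = (4 + sqrt(40))/2 ≈ 5.1623

The eigenvalues of A are the roots of its characteristic polynomial. With M = A (coefficients from the trace and determinant):
  p(λ) = det(λ I - M) = λ^2 + 4λ - 6.
For λ^2 + 4λ - 6 the discriminant is 40. It is nonnegative but not a perfect square, so the roots are real and irrational: λ = (-4 ± sqrt(40))/2 ≈ 1.1623, -5.1623.
Thus the eigenvalues (to 4 decimals) are 1.1623 (modulus 1.1623); -5.1623 (modulus 5.1623). The spectral radius is the largest modulus: r(A) = (4 + sqrt(40))/2 ≈ 5.1623. (Cross-check: r(A) ≤ ||A||_2 ≈ 5.1623; equality holds whenever A is normal, though it can also hold for some non-normal A.)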